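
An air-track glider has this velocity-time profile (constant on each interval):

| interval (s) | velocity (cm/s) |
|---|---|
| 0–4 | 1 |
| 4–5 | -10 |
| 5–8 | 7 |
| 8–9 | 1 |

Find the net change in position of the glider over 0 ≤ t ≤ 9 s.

16 cm

Net displacement equals the area under the velocity-time graph (areas below the axis count negative).
0–4 s: 1 × 4 = 4 cm
4–5 s: -10 × 1 = -10 cm
5–8 s: 7 × 3 = 21 cm
8–9 s: 1 × 1 = 1 cm
Net displacement = 16 cm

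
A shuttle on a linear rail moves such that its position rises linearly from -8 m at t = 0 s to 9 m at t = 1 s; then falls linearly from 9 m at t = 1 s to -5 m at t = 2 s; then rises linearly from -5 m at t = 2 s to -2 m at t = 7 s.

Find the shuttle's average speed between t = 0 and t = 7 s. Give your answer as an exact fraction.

Average speed = (total path length)/(elapsed time); on a piecewise-linear x-t graph the path length is Σ|Δx|.
0–1 s: |Δx| = |9 − -8| = 17 m
1–2 s: |Δx| = |-5 − 9| = 14 m
2–7 s: |Δx| = |-2 − -5| = 3 m
Total path = 34 m; average speed = 34/7 = 34/7 m/s.

34/7 m/s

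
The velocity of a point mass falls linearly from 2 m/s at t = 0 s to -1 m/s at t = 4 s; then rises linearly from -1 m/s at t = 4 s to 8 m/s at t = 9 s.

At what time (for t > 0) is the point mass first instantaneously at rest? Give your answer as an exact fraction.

t = 8/3 s

v changes sign on 0–4 s (from 2 to -1); the graph is linear there, so v = 0 at t = 0 + (-2)·(4 − 0)/(-1 − 2) = 8/3 s.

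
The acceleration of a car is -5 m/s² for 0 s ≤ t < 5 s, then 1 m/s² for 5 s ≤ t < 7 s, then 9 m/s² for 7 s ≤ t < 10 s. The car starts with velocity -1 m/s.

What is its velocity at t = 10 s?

3 m/s

Δv equals the area under the a-t graph; then v = v₀ + Δv.
0–5 s: -5 × 5 = -25 m/s
5–7 s: 1 × 2 = 2 m/s
7–10 s: 9 × 3 = 27 m/s
Δv = 4 m/s, so v(10) = -1 + (4) = 3 m/s.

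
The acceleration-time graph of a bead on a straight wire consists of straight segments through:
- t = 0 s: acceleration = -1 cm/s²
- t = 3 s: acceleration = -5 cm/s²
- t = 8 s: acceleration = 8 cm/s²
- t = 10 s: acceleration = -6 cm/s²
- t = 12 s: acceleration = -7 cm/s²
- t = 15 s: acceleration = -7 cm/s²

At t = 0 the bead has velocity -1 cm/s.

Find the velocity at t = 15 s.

Δv equals the area under the a-t graph; then v = v₀ + Δv.
0–3 s: ½(-1 + -5)(3) = -9 cm/s
3–8 s: ½(-5 + 8)(5) = 7.5 cm/s
8–10 s: ½(8 + -6)(2) = 2 cm/s
10–12 s: ½(-6 + -7)(2) = -13 cm/s
12–15 s: -7 × 3 = -21 cm/s
Δv = -33.5 cm/s, so v(15) = -1 + (-33.5) = -34.5 cm/s.

-34.5 cm/s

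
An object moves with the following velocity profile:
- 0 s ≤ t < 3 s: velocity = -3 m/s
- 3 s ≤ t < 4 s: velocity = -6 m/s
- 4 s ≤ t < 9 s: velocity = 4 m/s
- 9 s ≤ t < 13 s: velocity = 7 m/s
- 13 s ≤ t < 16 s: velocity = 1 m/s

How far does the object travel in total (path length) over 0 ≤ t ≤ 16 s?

Distance (not displacement) is the total path length: add the absolute areas under v-t.
0–3 s: |-3| × 3 = 9 m
3–4 s: |-6| × 1 = 6 m
4–9 s: |4| × 5 = 20 m
9–13 s: |7| × 4 = 28 m
13–16 s: |1| × 3 = 3 m
Total distance = 66 m

66 m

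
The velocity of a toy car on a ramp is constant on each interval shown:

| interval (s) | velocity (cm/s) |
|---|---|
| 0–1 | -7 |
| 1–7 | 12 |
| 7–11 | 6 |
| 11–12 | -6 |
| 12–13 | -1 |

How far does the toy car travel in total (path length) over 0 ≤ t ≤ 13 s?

Total distance travelled is ∫|v| dt — sum the magnitudes of each area piece.
0–1 s: |-7| × 1 = 7 cm
1–7 s: |12| × 6 = 72 cm
7–11 s: |6| × 4 = 24 cm
11–12 s: |-6| × 1 = 6 cm
12–13 s: |-1| × 1 = 1 cm
Total distance = 110 cm

110 cm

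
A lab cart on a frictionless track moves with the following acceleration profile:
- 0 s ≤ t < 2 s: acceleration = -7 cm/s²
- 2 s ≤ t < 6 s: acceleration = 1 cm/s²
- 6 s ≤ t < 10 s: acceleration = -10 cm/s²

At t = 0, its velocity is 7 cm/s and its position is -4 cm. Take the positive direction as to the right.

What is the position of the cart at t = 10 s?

On each constant-a segment, Δv = aΔt and Δx = v₀Δt + ½aΔt²; chain segment to segment.
0–2 s: v starts 7 cm/s; Δx = 7·2 + ½·-7·2² = 0 cm; v ends -7 cm/s.
2–6 s: v starts -7 cm/s; Δx = -7·4 + ½·1·4² = -20 cm; v ends -3 cm/s.
6–10 s: v starts -3 cm/s; Δx = -3·4 + ½·-10·4² = -92 cm; v ends -43 cm/s.
x(10) = -4 + Σ Δx = -116 cm.

-116 cm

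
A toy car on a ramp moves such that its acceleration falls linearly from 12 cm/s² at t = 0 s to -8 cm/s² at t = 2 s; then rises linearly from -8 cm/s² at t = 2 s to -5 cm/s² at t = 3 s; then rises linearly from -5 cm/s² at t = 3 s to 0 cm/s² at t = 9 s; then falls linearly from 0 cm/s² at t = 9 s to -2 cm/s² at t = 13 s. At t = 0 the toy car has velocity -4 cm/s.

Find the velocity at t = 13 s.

Δv equals the area under the a-t graph; then v = v₀ + Δv.
0–2 s: ½(12 + -8)(2) = 4 cm/s
2–3 s: ½(-8 + -5)(1) = -6.5 cm/s
3–9 s: ½(-5 + 0)(6) = -15 cm/s
9–13 s: ½(0 + -2)(4) = -4 cm/s
Δv = -21.5 cm/s, so v(13) = -4 + (-21.5) = -25.5 cm/s.

-25.5 cm/s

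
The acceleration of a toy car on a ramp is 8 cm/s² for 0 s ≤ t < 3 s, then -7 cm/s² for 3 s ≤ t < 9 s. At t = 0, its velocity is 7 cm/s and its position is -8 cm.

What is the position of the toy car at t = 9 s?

On each constant-a segment, Δv = aΔt and Δx = v₀Δt + ½aΔt²; chain segment to segment.
0–3 s: v starts 7 cm/s; Δx = 7·3 + ½·8·3² = 57 cm; v ends 31 cm/s.
3–9 s: v starts 31 cm/s; Δx = 31·6 + ½·-7·6² = 60 cm; v ends -11 cm/s.
x(9) = -8 + Σ Δx = 109 cm.

109 cm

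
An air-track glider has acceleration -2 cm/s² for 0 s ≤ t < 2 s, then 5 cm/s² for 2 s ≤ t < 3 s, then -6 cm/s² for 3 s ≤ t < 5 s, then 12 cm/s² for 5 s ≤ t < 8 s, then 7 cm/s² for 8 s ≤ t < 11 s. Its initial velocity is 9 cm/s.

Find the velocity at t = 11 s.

Δv equals the area under the a-t graph; then v = v₀ + Δv.
0–2 s: -2 × 2 = -4 cm/s
2–3 s: 5 × 1 = 5 cm/s
3–5 s: -6 × 2 = -12 cm/s
5–8 s: 12 × 3 = 36 cm/s
8–11 s: 7 × 3 = 21 cm/s
Δv = 46 cm/s, so v(11) = 9 + (46) = 55 cm/s.

55 cm/s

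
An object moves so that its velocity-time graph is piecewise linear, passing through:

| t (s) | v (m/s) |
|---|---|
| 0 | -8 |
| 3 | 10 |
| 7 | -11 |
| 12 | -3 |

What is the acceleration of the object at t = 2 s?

Acceleration is the slope of the v-t graph on 0–3 s: (10 − -8)/(3 − 0) = 6 m/s².

6 m/s²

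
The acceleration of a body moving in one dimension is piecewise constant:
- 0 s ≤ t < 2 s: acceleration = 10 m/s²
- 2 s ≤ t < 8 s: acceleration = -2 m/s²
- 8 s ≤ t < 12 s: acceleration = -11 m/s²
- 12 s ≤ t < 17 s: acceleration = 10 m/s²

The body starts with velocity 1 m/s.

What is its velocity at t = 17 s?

15 m/s

Δv equals the area under the a-t graph; then v = v₀ + Δv.
0–2 s: 10 × 2 = 20 m/s
2–8 s: -2 × 6 = -12 m/s
8–12 s: -11 × 4 = -44 m/s
12–17 s: 10 × 5 = 50 m/s
Δv = 14 m/s, so v(17) = 1 + (14) = 15 m/s.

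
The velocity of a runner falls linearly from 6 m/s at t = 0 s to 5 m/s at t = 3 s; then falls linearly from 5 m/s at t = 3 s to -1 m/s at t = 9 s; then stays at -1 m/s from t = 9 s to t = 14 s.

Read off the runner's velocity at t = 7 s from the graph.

On 3–9 s the graph is linear from 5 to -1 m/s: v(7) = 5 + (-1 − 5)·(7 − 3)/(9 − 3) = 1 m/s.

1 m/s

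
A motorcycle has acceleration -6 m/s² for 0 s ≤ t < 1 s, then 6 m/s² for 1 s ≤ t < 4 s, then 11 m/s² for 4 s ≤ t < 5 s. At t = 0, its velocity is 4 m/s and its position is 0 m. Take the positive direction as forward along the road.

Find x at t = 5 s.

On each constant-a segment, Δv = aΔt and Δx = v₀Δt + ½aΔt²; chain segment to segment.
0–1 s: v starts 4 m/s; Δx = 4·1 + ½·-6·1² = 1 m; v ends -2 m/s.
1–4 s: v starts -2 m/s; Δx = -2·3 + ½·6·3² = 21 m; v ends 16 m/s.
4–5 s: v starts 16 m/s; Δx = 16·1 + ½·11·1² = 21.5 m; v ends 27 m/s.
x(5) = 0 + Σ Δx = 43.5 m.

43.5 m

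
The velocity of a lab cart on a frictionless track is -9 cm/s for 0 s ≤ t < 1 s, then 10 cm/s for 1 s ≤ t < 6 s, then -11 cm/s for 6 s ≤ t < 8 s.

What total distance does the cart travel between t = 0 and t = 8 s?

Total distance travelled is ∫|v| dt — sum the magnitudes of each area piece.
0–1 s: |-9| × 1 = 9 cm
1–6 s: |10| × 5 = 50 cm
6–8 s: |-11| × 2 = 22 cm
Total distance = 81 cm

81 cm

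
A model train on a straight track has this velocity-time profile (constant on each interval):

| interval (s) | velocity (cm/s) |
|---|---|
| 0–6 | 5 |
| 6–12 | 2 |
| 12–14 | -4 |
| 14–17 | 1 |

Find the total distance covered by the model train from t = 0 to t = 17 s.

53 cm

Distance (not displacement) is the total path length: add the absolute areas under v-t.
0–6 s: |5| × 6 = 30 cm
6–12 s: |2| × 6 = 12 cm
12–14 s: |-4| × 2 = 8 cm
14–17 s: |1| × 3 = 3 cm
Total distance = 53 cm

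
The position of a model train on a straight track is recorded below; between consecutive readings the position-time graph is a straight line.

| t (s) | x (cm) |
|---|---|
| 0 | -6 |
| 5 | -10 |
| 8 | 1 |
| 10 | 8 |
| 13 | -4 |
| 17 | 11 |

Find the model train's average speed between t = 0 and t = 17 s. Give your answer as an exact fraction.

49/17 cm/s

Average speed = (total path length)/(elapsed time); on a piecewise-linear x-t graph the path length is Σ|Δx|.
0–5 s: |Δx| = |-10 − -6| = 4 cm
5–8 s: |Δx| = |1 − -10| = 11 cm
8–10 s: |Δx| = |8 − 1| = 7 cm
10–13 s: |Δx| = |-4 − 8| = 12 cm
13–17 s: |Δx| = |11 − -4| = 15 cm
Total path = 49 cm; average speed = 49/17 = 49/17 cm/s.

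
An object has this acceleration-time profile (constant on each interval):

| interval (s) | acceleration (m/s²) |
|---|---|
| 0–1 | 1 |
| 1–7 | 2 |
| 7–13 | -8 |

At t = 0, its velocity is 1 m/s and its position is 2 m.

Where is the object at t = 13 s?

-8.5 m

On each constant-a segment, Δv = aΔt and Δx = v₀Δt + ½aΔt²; chain segment to segment.
0–1 s: v starts 1 m/s; Δx = 1·1 + ½·1·1² = 1.5 m; v ends 2 m/s.
1–7 s: v starts 2 m/s; Δx = 2·6 + ½·2·6² = 48 m; v ends 14 m/s.
7–13 s: v starts 14 m/s; Δx = 14·6 + ½·-8·6² = -60 m; v ends -34 m/s.
x(13) = 2 + Σ Δx = -8.5 m.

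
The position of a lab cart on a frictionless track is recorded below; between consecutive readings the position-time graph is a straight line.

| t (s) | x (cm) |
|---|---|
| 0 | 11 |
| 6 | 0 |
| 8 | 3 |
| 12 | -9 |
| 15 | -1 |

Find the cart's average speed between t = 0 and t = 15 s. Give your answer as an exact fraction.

Average speed = (total path length)/(elapsed time); on a piecewise-linear x-t graph the path length is Σ|Δx|.
0–6 s: |Δx| = |0 − 11| = 11 cm
6–8 s: |Δx| = |3 − 0| = 3 cm
8–12 s: |Δx| = |-9 − 3| = 12 cm
12–15 s: |Δx| = |-1 − -9| = 8 cm
Total path = 34 cm; average speed = 34/15 = 34/15 cm/s.

34/15 cm/s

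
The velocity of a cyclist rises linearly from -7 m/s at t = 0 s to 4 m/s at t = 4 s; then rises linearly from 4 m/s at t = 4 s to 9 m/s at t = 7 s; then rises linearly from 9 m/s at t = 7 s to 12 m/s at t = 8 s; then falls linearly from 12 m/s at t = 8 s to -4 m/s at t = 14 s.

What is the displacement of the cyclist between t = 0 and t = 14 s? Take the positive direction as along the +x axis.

Displacement is the signed area under the v-t curve.
0–4 s: ½(-7 + 4)(4) = -6 m
4–7 s: ½(4 + 9)(3) = 19.5 m
7–8 s: ½(9 + 12)(1) = 10.5 m
8–14 s: ½(12 + -4)(6) = 24 m
Net displacement = 48 m

48 m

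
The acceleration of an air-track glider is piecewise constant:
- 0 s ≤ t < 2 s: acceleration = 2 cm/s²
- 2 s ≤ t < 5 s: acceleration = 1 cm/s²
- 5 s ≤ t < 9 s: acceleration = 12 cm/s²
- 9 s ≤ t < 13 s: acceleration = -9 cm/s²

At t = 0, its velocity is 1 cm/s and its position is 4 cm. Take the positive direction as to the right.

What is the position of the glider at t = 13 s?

309.5 cm

On each constant-a segment, Δv = aΔt and Δx = v₀Δt + ½aΔt²; chain segment to segment.
0–2 s: v starts 1 cm/s; Δx = 1·2 + ½·2·2² = 6 cm; v ends 5 cm/s.
2–5 s: v starts 5 cm/s; Δx = 5·3 + ½·1·3² = 19.5 cm; v ends 8 cm/s.
5–9 s: v starts 8 cm/s; Δx = 8·4 + ½·12·4² = 128 cm; v ends 56 cm/s.
9–13 s: v starts 56 cm/s; Δx = 56·4 + ½·-9·4² = 152 cm; v ends 20 cm/s.
x(13) = 4 + Σ Δx = 309.5 cm.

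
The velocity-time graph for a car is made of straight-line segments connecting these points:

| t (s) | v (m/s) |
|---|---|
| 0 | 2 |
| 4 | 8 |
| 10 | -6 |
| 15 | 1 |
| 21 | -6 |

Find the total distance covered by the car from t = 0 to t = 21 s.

70.5 m

Distance (not displacement) is the total path length: add the absolute areas under v-t.
0–4 s: |½(2 + 8)(4)| = 20 m
4–10 s: v = 0 at t = 52/7 s; triangle areas 96/7 + 54/7 = 150/7 m
10–15 s: v = 0 at t = 100/7 s; triangle areas 90/7 + 5/14 = 185/14 m
15–21 s: v = 0 at t = 111/7 s; triangle areas 3/7 + 108/7 = 111/7 m
Total distance = 70.5 m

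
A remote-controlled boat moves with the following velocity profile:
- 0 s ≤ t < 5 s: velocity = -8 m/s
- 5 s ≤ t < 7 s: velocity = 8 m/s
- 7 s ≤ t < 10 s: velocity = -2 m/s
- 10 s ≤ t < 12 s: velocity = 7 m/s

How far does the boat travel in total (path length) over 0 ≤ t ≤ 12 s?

Total distance travelled is ∫|v| dt — sum the magnitudes of each area piece.
0–5 s: |-8| × 5 = 40 m
5–7 s: |8| × 2 = 16 m
7–10 s: |-2| × 3 = 6 m
10–12 s: |7| × 2 = 14 m
Total distance = 76 m

76 m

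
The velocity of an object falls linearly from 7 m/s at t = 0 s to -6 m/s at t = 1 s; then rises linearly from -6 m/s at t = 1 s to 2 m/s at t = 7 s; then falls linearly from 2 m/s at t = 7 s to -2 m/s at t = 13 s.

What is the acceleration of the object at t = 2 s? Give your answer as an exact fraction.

4/3 m/s²

Acceleration is the slope of the v-t graph on 1–7 s: (2 − -6)/(7 − 1) = 4/3 m/s².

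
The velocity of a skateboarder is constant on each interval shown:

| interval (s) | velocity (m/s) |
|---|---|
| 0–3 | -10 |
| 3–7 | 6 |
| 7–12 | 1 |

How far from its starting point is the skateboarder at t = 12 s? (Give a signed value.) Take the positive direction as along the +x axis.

Net displacement equals the area under the velocity-time graph (areas below the axis count negative).
0–3 s: -10 × 3 = -30 m
3–7 s: 6 × 4 = 24 m
7–12 s: 1 × 5 = 5 m
Net displacement = -1 m

-1 m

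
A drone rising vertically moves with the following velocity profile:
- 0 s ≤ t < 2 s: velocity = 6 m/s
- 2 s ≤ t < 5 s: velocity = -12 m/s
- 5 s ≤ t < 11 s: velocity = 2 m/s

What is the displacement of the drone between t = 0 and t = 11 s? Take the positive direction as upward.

-12 m

Net displacement equals the area under the velocity-time graph (areas below the axis count negative).
0–2 s: 6 × 2 = 12 m
2–5 s: -12 × 3 = -36 m
5–11 s: 2 × 6 = 12 m
Net displacement = -12 m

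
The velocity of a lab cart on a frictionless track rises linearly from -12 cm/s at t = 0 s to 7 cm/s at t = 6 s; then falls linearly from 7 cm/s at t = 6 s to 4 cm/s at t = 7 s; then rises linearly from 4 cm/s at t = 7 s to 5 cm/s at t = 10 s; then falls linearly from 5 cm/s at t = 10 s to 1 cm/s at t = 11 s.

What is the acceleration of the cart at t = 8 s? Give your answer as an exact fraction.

1/3 cm/s²

Acceleration is the slope of the v-t graph on 7–10 s: (5 − 4)/(10 − 7) = 1/3 cm/s².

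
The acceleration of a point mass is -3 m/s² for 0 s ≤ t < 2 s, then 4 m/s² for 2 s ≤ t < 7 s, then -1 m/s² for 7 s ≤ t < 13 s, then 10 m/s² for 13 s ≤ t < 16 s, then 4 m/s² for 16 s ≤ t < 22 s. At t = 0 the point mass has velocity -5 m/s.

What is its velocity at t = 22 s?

Δv equals the area under the a-t graph; then v = v₀ + Δv.
0–2 s: -3 × 2 = -6 m/s
2–7 s: 4 × 5 = 20 m/s
7–13 s: -1 × 6 = -6 m/s
13–16 s: 10 × 3 = 30 m/s
16–22 s: 4 × 6 = 24 m/s
Δv = 62 m/s, so v(22) = -5 + (62) = 57 m/s.

57 m/s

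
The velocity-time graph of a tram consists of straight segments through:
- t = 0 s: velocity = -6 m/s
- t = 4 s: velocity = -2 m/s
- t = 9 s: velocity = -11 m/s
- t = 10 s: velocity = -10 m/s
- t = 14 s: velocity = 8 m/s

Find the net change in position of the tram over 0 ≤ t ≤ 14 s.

Displacement is the signed area under the v-t curve.
0–4 s: ½(-6 + -2)(4) = -16 m
4–9 s: ½(-2 + -11)(5) = -32.5 m
9–10 s: ½(-11 + -10)(1) = -10.5 m
10–14 s: ½(-10 + 8)(4) = -4 m
Net displacement = -63 m

-63 m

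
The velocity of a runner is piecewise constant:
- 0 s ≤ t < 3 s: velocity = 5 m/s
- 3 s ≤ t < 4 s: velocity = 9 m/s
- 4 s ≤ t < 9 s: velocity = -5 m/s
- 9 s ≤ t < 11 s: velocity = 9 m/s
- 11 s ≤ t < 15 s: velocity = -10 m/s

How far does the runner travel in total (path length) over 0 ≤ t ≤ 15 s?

Distance (not displacement) is the total path length: add the absolute areas under v-t.
0–3 s: |5| × 3 = 15 m
3–4 s: |9| × 1 = 9 m
4–9 s: |-5| × 5 = 25 m
9–11 s: |9| × 2 = 18 m
11–15 s: |-10| × 4 = 40 m
Total distance = 107 m

107 m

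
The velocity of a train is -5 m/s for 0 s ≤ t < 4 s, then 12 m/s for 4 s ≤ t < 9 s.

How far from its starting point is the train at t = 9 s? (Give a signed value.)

40 m

Net displacement equals the area under the velocity-time graph (areas below the axis count negative).
0–4 s: -5 × 4 = -20 m
4–9 s: 12 × 5 = 60 m
Net displacement = 40 m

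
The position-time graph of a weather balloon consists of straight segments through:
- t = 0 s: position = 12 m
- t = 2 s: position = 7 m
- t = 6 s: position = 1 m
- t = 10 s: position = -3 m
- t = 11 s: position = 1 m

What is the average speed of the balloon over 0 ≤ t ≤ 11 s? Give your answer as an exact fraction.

Average speed = (total path length)/(elapsed time); on a piecewise-linear x-t graph the path length is Σ|Δx|.
0–2 s: |Δx| = |7 − 12| = 5 m
2–6 s: |Δx| = |1 − 7| = 6 m
6–10 s: |Δx| = |-3 − 1| = 4 m
10–11 s: |Δx| = |1 − -3| = 4 m
Total path = 19 m; average speed = 19/11 = 19/11 m/s.

19/11 m/s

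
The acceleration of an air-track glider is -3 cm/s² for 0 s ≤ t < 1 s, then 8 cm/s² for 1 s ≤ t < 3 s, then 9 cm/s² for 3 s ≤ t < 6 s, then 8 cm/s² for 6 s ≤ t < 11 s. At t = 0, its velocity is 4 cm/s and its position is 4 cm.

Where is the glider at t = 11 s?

On each constant-a segment, Δv = aΔt and Δx = v₀Δt + ½aΔt²; chain segment to segment.
0–1 s: v starts 4 cm/s; Δx = 4·1 + ½·-3·1² = 2.5 cm; v ends 1 cm/s.
1–3 s: v starts 1 cm/s; Δx = 1·2 + ½·8·2² = 18 cm; v ends 17 cm/s.
3–6 s: v starts 17 cm/s; Δx = 17·3 + ½·9·3² = 91.5 cm; v ends 44 cm/s.
6–11 s: v starts 44 cm/s; Δx = 44·5 + ½·8·5² = 320 cm; v ends 84 cm/s.
x(11) = 4 + Σ Δx = 436 cm.

436 cm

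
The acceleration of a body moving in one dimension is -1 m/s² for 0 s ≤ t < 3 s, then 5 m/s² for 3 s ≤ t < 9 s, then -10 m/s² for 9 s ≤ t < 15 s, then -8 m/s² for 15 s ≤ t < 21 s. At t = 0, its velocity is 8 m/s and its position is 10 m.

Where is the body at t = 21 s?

On each constant-a segment, Δv = aΔt and Δx = v₀Δt + ½aΔt²; chain segment to segment.
0–3 s: v starts 8 m/s; Δx = 8·3 + ½·-1·3² = 19.5 m; v ends 5 m/s.
3–9 s: v starts 5 m/s; Δx = 5·6 + ½·5·6² = 120 m; v ends 35 m/s.
9–15 s: v starts 35 m/s; Δx = 35·6 + ½·-10·6² = 30 m; v ends -25 m/s.
15–21 s: v starts -25 m/s; Δx = -25·6 + ½·-8·6² = -294 m; v ends -73 m/s.
x(21) = 10 + Σ Δx = -114.5 m.

-114.5 m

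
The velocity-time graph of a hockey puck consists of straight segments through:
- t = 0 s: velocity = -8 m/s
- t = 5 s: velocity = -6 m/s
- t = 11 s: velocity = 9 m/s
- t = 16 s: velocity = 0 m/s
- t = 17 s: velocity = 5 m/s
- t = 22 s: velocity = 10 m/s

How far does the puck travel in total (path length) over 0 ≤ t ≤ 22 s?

Total distance travelled is ∫|v| dt — sum the magnitudes of each area piece.
0–5 s: |½(-8 + -6)(5)| = 35 m
5–11 s: v = 0 at t = 7.4 s; triangle areas 7.2 + 16.2 = 23.4 m
11–16 s: |½(9 + 0)(5)| = 22.5 m
16–17 s: |½(0 + 5)(1)| = 2.5 m
17–22 s: |½(5 + 10)(5)| = 37.5 m
Total distance = 120.9 m

120.9 m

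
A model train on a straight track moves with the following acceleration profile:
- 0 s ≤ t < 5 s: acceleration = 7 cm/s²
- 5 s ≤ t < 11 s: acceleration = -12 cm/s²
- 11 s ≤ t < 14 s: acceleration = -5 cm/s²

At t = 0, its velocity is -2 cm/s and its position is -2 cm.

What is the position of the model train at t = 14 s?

On each constant-a segment, Δv = aΔt and Δx = v₀Δt + ½aΔt²; chain segment to segment.
0–5 s: v starts -2 cm/s; Δx = -2·5 + ½·7·5² = 77.5 cm; v ends 33 cm/s.
5–11 s: v starts 33 cm/s; Δx = 33·6 + ½·-12·6² = -18 cm; v ends -39 cm/s.
11–14 s: v starts -39 cm/s; Δx = -39·3 + ½·-5·3² = -139.5 cm; v ends -54 cm/s.
x(14) = -2 + Σ Δx = -82 cm.

-82 cm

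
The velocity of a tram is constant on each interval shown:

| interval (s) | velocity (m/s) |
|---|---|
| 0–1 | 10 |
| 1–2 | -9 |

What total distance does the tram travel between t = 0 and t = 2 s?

Distance (not displacement) is the total path length: add the absolute areas under v-t.
0–1 s: |10| × 1 = 10 m
1–2 s: |-9| × 1 = 9 m
Total distance = 19 m

19 m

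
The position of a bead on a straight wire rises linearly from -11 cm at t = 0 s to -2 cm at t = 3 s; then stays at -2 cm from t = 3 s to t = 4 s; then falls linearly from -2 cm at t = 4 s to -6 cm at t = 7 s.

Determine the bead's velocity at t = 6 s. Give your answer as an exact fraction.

Velocity is the slope of the x-t graph on 4–7 s: (-6 − -2)/(7 − 4) = -4/3 cm/s.

-4/3 cm/s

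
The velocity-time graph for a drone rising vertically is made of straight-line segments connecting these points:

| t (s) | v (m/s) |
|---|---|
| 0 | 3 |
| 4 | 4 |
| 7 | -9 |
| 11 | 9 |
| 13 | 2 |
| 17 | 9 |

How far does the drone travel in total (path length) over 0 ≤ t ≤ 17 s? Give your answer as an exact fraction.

1981/26 m

Distance (not displacement) is the total path length: add the absolute areas under v-t.
0–4 s: |½(3 + 4)(4)| = 14 m
4–7 s: v = 0 at t = 64/13 s; triangle areas 24/13 + 243/26 = 291/26 m
7–11 s: v = 0 at t = 9 s; triangle areas 9 + 9 = 18 m
11–13 s: |½(9 + 2)(2)| = 11 m
13–17 s: |½(2 + 9)(4)| = 22 m
Total distance = 1981/26 m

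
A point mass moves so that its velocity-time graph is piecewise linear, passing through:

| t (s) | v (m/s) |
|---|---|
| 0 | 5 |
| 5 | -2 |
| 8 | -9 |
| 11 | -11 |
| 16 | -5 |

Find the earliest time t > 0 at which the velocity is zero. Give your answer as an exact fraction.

v changes sign on 0–5 s (from 5 to -2); the graph is linear there, so v = 0 at t = 0 + (-5)·(5 − 0)/(-2 − 5) = 25/7 s.

t = 25/7 s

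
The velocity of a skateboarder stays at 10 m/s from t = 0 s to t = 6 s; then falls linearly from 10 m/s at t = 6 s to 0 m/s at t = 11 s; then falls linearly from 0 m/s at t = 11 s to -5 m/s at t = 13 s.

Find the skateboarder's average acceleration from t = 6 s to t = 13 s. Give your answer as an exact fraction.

Average acceleration = Δv/Δt = (-5 − 10)/(13 − 6) = -15/7 m/s².

-15/7 m/s²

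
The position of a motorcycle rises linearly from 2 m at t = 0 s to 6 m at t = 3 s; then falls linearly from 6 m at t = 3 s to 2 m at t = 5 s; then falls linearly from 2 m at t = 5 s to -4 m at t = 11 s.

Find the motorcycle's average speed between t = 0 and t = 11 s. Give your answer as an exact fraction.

14/11 m/s

Average speed = (total path length)/(elapsed time); on a piecewise-linear x-t graph the path length is Σ|Δx|.
0–3 s: |Δx| = |6 − 2| = 4 m
3–5 s: |Δx| = |2 − 6| = 4 m
5–11 s: |Δx| = |-4 − 2| = 6 m
Total path = 14 m; average speed = 14/11 = 14/11 m/s.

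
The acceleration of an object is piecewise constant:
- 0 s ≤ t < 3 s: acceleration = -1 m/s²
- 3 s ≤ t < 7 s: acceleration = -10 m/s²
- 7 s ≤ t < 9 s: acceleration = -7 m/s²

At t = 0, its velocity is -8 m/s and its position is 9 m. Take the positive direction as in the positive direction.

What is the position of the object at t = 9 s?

On each constant-a segment, Δv = aΔt and Δx = v₀Δt + ½aΔt²; chain segment to segment.
0–3 s: v starts -8 m/s; Δx = -8·3 + ½·-1·3² = -28.5 m; v ends -11 m/s.
3–7 s: v starts -11 m/s; Δx = -11·4 + ½·-10·4² = -124 m; v ends -51 m/s.
7–9 s: v starts -51 m/s; Δx = -51·2 + ½·-7·2² = -116 m; v ends -65 m/s.
x(9) = 9 + Σ Δx = -259.5 m.

-259.5 m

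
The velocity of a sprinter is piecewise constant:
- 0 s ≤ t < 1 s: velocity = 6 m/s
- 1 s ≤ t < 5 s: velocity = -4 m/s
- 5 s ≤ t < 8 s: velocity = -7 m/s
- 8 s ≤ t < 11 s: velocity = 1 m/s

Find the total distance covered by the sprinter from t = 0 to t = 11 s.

46 m

Total distance travelled is ∫|v| dt — sum the magnitudes of each area piece.
0–1 s: |6| × 1 = 6 m
1–5 s: |-4| × 4 = 16 m
5–8 s: |-7| × 3 = 21 m
8–11 s: |1| × 3 = 3 m
Total distance = 46 m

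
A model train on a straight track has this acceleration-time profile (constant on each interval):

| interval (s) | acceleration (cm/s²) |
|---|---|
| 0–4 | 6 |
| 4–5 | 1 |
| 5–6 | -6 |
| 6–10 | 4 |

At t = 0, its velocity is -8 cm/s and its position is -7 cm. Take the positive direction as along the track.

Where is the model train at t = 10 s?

On each constant-a segment, Δv = aΔt and Δx = v₀Δt + ½aΔt²; chain segment to segment.
0–4 s: v starts -8 cm/s; Δx = -8·4 + ½·6·4² = 16 cm; v ends 16 cm/s.
4–5 s: v starts 16 cm/s; Δx = 16·1 + ½·1·1² = 16.5 cm; v ends 17 cm/s.
5–6 s: v starts 17 cm/s; Δx = 17·1 + ½·-6·1² = 14 cm; v ends 11 cm/s.
6–10 s: v starts 11 cm/s; Δx = 11·4 + ½·4·4² = 76 cm; v ends 27 cm/s.
x(10) = -7 + Σ Δx = 115.5 cm.

115.5 cm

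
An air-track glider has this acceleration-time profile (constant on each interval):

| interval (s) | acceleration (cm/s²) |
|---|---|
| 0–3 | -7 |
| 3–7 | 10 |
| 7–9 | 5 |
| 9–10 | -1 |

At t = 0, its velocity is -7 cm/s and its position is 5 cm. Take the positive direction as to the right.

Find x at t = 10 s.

On each constant-a segment, Δv = aΔt and Δx = v₀Δt + ½aΔt²; chain segment to segment.
0–3 s: v starts -7 cm/s; Δx = -7·3 + ½·-7·3² = -52.5 cm; v ends -28 cm/s.
3–7 s: v starts -28 cm/s; Δx = -28·4 + ½·10·4² = -32 cm; v ends 12 cm/s.
7–9 s: v starts 12 cm/s; Δx = 12·2 + ½·5·2² = 34 cm; v ends 22 cm/s.
9–10 s: v starts 22 cm/s; Δx = 22·1 + ½·-1·1² = 21.5 cm; v ends 21 cm/s.
x(10) = 5 + Σ Δx = -24 cm.

-24 cm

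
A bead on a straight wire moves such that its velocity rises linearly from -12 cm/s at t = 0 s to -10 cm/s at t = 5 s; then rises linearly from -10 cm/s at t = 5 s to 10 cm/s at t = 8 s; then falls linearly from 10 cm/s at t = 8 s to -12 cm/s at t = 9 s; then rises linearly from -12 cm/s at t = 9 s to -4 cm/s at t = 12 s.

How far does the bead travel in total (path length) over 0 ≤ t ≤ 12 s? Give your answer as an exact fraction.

1095/11 cm

Distance (not displacement) is the total path length: add the absolute areas under v-t.
0–5 s: |½(-12 + -10)(5)| = 55 cm
5–8 s: v = 0 at t = 6.5 s; triangle areas 7.5 + 7.5 = 15 cm
8–9 s: v = 0 at t = 93/11 s; triangle areas 25/11 + 36/11 = 61/11 cm
9–12 s: |½(-12 + -4)(3)| = 24 cm
Total distance = 1095/11 cm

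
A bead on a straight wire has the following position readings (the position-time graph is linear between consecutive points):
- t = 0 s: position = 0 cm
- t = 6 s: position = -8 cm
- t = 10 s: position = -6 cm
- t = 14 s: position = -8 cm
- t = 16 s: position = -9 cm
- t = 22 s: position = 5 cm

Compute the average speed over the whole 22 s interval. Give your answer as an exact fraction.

27/22 cm/s

Average speed = (total path length)/(elapsed time); on a piecewise-linear x-t graph the path length is Σ|Δx|.
0–6 s: |Δx| = |-8 − 0| = 8 cm
6–10 s: |Δx| = |-6 − -8| = 2 cm
10–14 s: |Δx| = |-8 − -6| = 2 cm
14–16 s: |Δx| = |-9 − -8| = 1 cm
16–22 s: |Δx| = |5 − -9| = 14 cm
Total path = 27 cm; average speed = 27/22 = 27/22 cm/s.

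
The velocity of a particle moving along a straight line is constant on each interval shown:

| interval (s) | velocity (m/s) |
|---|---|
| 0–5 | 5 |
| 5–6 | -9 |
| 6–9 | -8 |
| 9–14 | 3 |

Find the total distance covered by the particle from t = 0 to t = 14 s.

73 m

Distance (not displacement) is the total path length: add the absolute areas under v-t.
0–5 s: |5| × 5 = 25 m
5–6 s: |-9| × 1 = 9 m
6–9 s: |-8| × 3 = 24 m
9–14 s: |3| × 5 = 15 m
Total distance = 73 m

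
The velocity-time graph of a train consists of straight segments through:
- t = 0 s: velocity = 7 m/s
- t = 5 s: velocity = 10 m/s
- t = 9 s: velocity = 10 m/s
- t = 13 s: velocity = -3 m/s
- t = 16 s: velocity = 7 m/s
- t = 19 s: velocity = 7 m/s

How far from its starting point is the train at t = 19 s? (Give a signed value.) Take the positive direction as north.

Net displacement equals the area under the velocity-time graph (areas below the axis count negative).
0–5 s: ½(7 + 10)(5) = 42.5 m
5–9 s: 10 × 4 = 40 m
9–13 s: ½(10 + -3)(4) = 14 m
13–16 s: ½(-3 + 7)(3) = 6 m
16–19 s: 7 × 3 = 21 m
Net displacement = 123.5 m

123.5 m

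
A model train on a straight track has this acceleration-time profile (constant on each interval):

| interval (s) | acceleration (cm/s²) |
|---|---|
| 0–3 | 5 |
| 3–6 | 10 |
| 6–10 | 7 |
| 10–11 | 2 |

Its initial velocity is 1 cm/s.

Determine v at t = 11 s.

Δv equals the area under the a-t graph; then v = v₀ + Δv.
0–3 s: 5 × 3 = 15 cm/s
3–6 s: 10 × 3 = 30 cm/s
6–10 s: 7 × 4 = 28 cm/s
10–11 s: 2 × 1 = 2 cm/s
Δv = 75 cm/s, so v(11) = 1 + (75) = 76 cm/s.

76 cm/s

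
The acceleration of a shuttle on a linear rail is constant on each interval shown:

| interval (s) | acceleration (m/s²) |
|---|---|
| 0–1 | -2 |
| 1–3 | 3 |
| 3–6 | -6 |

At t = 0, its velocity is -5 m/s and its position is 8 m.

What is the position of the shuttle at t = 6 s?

-36 m

On each constant-a segment, Δv = aΔt and Δx = v₀Δt + ½aΔt²; chain segment to segment.
0–1 s: v starts -5 m/s; Δx = -5·1 + ½·-2·1² = -6 m; v ends -7 m/s.
1–3 s: v starts -7 m/s; Δx = -7·2 + ½·3·2² = -8 m; v ends -1 m/s.
3–6 s: v starts -1 m/s; Δx = -1·3 + ½·-6·3² = -30 m; v ends -19 m/s.
x(6) = 8 + Σ Δx = -36 m.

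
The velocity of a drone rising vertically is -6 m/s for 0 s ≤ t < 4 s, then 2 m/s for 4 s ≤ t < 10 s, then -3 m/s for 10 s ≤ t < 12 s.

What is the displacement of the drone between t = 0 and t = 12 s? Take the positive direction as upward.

-18 m

Displacement is the signed area under the v-t curve.
0–4 s: -6 × 4 = -24 m
4–10 s: 2 × 6 = 12 m
10–12 s: -3 × 2 = -6 m
Net displacement = -18 m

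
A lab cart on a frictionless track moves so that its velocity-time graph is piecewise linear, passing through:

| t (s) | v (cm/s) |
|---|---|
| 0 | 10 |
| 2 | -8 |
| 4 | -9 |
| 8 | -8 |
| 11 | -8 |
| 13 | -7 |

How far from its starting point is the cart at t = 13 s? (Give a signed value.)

-88 cm

Displacement is the signed area under the v-t curve.
0–2 s: ½(10 + -8)(2) = 2 cm
2–4 s: ½(-8 + -9)(2) = -17 cm
4–8 s: ½(-9 + -8)(4) = -34 cm
8–11 s: -8 × 3 = -24 cm
11–13 s: ½(-8 + -7)(2) = -15 cm
Net displacement = -88 cm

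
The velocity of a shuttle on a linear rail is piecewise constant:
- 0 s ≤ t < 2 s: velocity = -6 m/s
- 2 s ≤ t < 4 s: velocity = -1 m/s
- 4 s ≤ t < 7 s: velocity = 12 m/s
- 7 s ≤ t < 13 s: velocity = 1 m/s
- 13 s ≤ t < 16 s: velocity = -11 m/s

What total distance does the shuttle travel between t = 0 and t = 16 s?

89 m

Total distance travelled is ∫|v| dt — sum the magnitudes of each area piece.
0–2 s: |-6| × 2 = 12 m
2–4 s: |-1| × 2 = 2 m
4–7 s: |12| × 3 = 36 m
7–13 s: |1| × 6 = 6 m
13–16 s: |-11| × 3 = 33 m
Total distance = 89 m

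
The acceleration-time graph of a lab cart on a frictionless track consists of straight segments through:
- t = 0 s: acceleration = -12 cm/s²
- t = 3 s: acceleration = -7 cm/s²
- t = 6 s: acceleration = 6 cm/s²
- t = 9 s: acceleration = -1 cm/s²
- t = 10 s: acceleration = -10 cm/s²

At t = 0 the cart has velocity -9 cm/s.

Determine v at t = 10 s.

-37 cm/s

Δv equals the area under the a-t graph; then v = v₀ + Δv.
0–3 s: ½(-12 + -7)(3) = -28.5 cm/s
3–6 s: ½(-7 + 6)(3) = -1.5 cm/s
6–9 s: ½(6 + -1)(3) = 7.5 cm/s
9–10 s: ½(-1 + -10)(1) = -5.5 cm/s
Δv = -28 cm/s, so v(10) = -9 + (-28) = -37 cm/s.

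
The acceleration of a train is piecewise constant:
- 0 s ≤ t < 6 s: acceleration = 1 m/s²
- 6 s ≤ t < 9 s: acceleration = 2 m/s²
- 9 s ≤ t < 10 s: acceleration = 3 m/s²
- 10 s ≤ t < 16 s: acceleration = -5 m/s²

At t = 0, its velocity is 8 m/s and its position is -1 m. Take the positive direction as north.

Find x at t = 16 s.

185.5 m

On each constant-a segment, Δv = aΔt and Δx = v₀Δt + ½aΔt²; chain segment to segment.
0–6 s: v starts 8 m/s; Δx = 8·6 + ½·1·6² = 66 m; v ends 14 m/s.
6–9 s: v starts 14 m/s; Δx = 14·3 + ½·2·3² = 51 m; v ends 20 m/s.
9–10 s: v starts 20 m/s; Δx = 20·1 + ½·3·1² = 21.5 m; v ends 23 m/s.
10–16 s: v starts 23 m/s; Δx = 23·6 + ½·-5·6² = 48 m; v ends -7 m/s.
x(16) = -1 + Σ Δx = 185.5 m.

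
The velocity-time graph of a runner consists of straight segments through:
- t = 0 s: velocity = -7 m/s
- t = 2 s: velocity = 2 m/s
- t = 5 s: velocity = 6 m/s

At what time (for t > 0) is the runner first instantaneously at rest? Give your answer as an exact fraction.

t = 14/9 s

v changes sign on 0–2 s (from -7 to 2); the graph is linear there, so v = 0 at t = 0 + (7)·(2 − 0)/(2 − -7) = 14/9 s.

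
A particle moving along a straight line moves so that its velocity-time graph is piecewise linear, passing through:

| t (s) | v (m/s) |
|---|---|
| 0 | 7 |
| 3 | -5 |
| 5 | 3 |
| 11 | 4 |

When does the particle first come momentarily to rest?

t = 1.75 s

v changes sign on 0–3 s (from 7 to -5); the graph is linear there, so v = 0 at t = 0 + (-7)·(3 − 0)/(-5 − 7) = 1.75 s.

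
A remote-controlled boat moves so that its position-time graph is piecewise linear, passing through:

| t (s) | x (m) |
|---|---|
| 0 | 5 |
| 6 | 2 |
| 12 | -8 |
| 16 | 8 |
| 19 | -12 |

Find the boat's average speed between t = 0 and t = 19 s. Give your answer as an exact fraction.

Average speed = (total path length)/(elapsed time); on a piecewise-linear x-t graph the path length is Σ|Δx|.
0–6 s: |Δx| = |2 − 5| = 3 m
6–12 s: |Δx| = |-8 − 2| = 10 m
12–16 s: |Δx| = |8 − -8| = 16 m
16–19 s: |Δx| = |-12 − 8| = 20 m
Total path = 49 m; average speed = 49/19 = 49/19 m/s.

49/19 m/s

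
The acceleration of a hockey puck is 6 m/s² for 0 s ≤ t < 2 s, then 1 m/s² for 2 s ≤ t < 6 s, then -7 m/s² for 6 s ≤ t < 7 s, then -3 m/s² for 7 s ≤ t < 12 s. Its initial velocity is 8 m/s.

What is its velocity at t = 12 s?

2 m/s

Δv equals the area under the a-t graph; then v = v₀ + Δv.
0–2 s: 6 × 2 = 12 m/s
2–6 s: 1 × 4 = 4 m/s
6–7 s: -7 × 1 = -7 m/s
7–12 s: -3 × 5 = -15 m/s
Δv = -6 m/s, so v(12) = 8 + (-6) = 2 m/s.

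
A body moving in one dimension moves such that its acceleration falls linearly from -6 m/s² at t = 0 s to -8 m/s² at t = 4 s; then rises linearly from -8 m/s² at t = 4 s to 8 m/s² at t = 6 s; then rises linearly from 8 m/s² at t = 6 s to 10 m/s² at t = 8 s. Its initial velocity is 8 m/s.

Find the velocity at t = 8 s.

-2 m/s

Δv equals the area under the a-t graph; then v = v₀ + Δv.
0–4 s: ½(-6 + -8)(4) = -28 m/s
4–6 s: ½(-8 + 8)(2) = 0 m/s
6–8 s: ½(8 + 10)(2) = 18 m/s
Δv = -10 m/s, so v(8) = 8 + (-10) = -2 m/s.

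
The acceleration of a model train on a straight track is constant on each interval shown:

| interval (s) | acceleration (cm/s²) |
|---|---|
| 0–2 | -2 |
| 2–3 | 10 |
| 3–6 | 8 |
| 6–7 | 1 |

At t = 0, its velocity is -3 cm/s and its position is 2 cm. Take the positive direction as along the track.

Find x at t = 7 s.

On each constant-a segment, Δv = aΔt and Δx = v₀Δt + ½aΔt²; chain segment to segment.
0–2 s: v starts -3 cm/s; Δx = -3·2 + ½·-2·2² = -10 cm; v ends -7 cm/s.
2–3 s: v starts -7 cm/s; Δx = -7·1 + ½·10·1² = -2 cm; v ends 3 cm/s.
3–6 s: v starts 3 cm/s; Δx = 3·3 + ½·8·3² = 45 cm; v ends 27 cm/s.
6–7 s: v starts 27 cm/s; Δx = 27·1 + ½·1·1² = 27.5 cm; v ends 28 cm/s.
x(7) = 2 + Σ Δx = 62.5 cm.

62.5 cm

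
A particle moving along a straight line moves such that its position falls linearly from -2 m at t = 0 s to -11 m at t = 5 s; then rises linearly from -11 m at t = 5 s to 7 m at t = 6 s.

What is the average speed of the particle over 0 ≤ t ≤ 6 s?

4.5 m/s

Average speed = (total path length)/(elapsed time); on a piecewise-linear x-t graph the path length is Σ|Δx|.
0–5 s: |Δx| = |-11 − -2| = 9 m
5–6 s: |Δx| = |7 − -11| = 18 m
Total path = 27 m; average speed = 27/6 = 4.5 m/s.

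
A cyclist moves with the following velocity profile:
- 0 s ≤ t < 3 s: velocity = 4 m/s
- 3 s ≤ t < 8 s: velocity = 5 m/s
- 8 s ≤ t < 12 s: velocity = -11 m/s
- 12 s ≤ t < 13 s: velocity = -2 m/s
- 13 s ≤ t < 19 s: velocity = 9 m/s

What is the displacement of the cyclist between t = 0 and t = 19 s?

45 m

Displacement is the signed area under the v-t curve.
0–3 s: 4 × 3 = 12 m
3–8 s: 5 × 5 = 25 m
8–12 s: -11 × 4 = -44 m
12–13 s: -2 × 1 = -2 m
13–19 s: 9 × 6 = 54 m
Net displacement = 45 m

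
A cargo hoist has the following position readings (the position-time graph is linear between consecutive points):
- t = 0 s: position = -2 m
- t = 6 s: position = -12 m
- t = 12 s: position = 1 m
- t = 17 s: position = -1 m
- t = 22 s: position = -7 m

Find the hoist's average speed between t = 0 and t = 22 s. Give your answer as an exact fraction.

Average speed = (total path length)/(elapsed time); on a piecewise-linear x-t graph the path length is Σ|Δx|.
0–6 s: |Δx| = |-12 − -2| = 10 m
6–12 s: |Δx| = |1 − -12| = 13 m
12–17 s: |Δx| = |-1 − 1| = 2 m
17–22 s: |Δx| = |-7 − -1| = 6 m
Total path = 31 m; average speed = 31/22 = 31/22 m/s.

31/22 m/s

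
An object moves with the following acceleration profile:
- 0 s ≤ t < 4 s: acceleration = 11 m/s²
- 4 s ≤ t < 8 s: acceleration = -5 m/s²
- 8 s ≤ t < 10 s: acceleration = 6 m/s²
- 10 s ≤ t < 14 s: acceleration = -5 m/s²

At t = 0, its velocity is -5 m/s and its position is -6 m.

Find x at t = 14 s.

312 m

On each constant-a segment, Δv = aΔt and Δx = v₀Δt + ½aΔt²; chain segment to segment.
0–4 s: v starts -5 m/s; Δx = -5·4 + ½·11·4² = 68 m; v ends 39 m/s.
4–8 s: v starts 39 m/s; Δx = 39·4 + ½·-5·4² = 116 m; v ends 19 m/s.
8–10 s: v starts 19 m/s; Δx = 19·2 + ½·6·2² = 50 m; v ends 31 m/s.
10–14 s: v starts 31 m/s; Δx = 31·4 + ½·-5·4² = 84 m; v ends 11 m/s.
x(14) = -6 + Σ Δx = 312 m.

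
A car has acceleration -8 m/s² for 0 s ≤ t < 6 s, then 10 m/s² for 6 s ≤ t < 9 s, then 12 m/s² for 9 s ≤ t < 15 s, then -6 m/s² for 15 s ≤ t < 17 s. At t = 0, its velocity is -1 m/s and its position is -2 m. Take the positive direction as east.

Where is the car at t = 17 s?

On each constant-a segment, Δv = aΔt and Δx = v₀Δt + ½aΔt²; chain segment to segment.
0–6 s: v starts -1 m/s; Δx = -1·6 + ½·-8·6² = -150 m; v ends -49 m/s.
6–9 s: v starts -49 m/s; Δx = -49·3 + ½·10·3² = -102 m; v ends -19 m/s.
9–15 s: v starts -19 m/s; Δx = -19·6 + ½·12·6² = 102 m; v ends 53 m/s.
15–17 s: v starts 53 m/s; Δx = 53·2 + ½·-6·2² = 94 m; v ends 41 m/s.
x(17) = -2 + Σ Δx = -58 m.

-58 m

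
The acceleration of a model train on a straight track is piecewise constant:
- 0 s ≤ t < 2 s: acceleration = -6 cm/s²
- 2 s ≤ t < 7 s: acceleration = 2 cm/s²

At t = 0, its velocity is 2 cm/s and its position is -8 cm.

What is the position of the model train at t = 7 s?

On each constant-a segment, Δv = aΔt and Δx = v₀Δt + ½aΔt²; chain segment to segment.
0–2 s: v starts 2 cm/s; Δx = 2·2 + ½·-6·2² = -8 cm; v ends -10 cm/s.
2–7 s: v starts -10 cm/s; Δx = -10·5 + ½·2·5² = -25 cm; v ends 0 cm/s.
x(7) = -8 + Σ Δx = -41 cm.

-41 cm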